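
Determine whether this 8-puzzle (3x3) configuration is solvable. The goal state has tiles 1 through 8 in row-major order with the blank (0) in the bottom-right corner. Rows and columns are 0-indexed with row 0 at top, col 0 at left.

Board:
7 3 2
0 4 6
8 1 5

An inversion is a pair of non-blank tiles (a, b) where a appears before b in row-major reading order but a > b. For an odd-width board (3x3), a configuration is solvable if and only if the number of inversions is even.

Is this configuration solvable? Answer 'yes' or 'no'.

Answer: yes

Derivation:
Inversions (pairs i<j in row-major order where tile[i] > tile[j] > 0): 14
14 is even, so the puzzle is solvable.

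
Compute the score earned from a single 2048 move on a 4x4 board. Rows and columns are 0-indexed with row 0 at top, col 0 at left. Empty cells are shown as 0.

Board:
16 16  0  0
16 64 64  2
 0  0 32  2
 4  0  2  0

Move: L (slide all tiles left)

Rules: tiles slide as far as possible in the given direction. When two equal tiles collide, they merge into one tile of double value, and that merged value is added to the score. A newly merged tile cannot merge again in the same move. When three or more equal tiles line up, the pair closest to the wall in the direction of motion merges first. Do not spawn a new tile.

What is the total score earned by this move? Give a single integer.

Slide left:
row 0: [16, 16, 0, 0] -> [32, 0, 0, 0]  score +32 (running 32)
row 1: [16, 64, 64, 2] -> [16, 128, 2, 0]  score +128 (running 160)
row 2: [0, 0, 32, 2] -> [32, 2, 0, 0]  score +0 (running 160)
row 3: [4, 0, 2, 0] -> [4, 2, 0, 0]  score +0 (running 160)
Board after move:
 32   0   0   0
 16 128   2   0
 32   2   0   0
  4   2   0   0

Answer: 160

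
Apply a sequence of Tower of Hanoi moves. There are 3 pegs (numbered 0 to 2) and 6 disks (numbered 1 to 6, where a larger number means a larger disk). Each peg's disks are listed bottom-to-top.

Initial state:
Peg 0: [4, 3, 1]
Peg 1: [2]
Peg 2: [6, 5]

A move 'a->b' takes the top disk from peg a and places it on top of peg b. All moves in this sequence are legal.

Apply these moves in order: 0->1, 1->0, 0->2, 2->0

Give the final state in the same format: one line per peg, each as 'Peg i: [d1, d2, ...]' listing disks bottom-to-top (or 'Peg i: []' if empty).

Answer: Peg 0: [4, 3, 1]
Peg 1: [2]
Peg 2: [6, 5]

Derivation:
After move 1 (0->1):
Peg 0: [4, 3]
Peg 1: [2, 1]
Peg 2: [6, 5]

After move 2 (1->0):
Peg 0: [4, 3, 1]
Peg 1: [2]
Peg 2: [6, 5]

After move 3 (0->2):
Peg 0: [4, 3]
Peg 1: [2]
Peg 2: [6, 5, 1]

After move 4 (2->0):
Peg 0: [4, 3, 1]
Peg 1: [2]
Peg 2: [6, 5]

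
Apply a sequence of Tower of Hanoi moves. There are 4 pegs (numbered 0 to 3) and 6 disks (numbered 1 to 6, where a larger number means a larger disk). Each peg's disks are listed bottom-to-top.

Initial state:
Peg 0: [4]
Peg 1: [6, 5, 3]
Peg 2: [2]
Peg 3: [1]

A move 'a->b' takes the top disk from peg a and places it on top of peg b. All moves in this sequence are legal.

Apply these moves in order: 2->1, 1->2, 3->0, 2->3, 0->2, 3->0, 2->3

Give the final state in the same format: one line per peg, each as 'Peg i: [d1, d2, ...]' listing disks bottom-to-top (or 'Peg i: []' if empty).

Answer: Peg 0: [4, 2]
Peg 1: [6, 5, 3]
Peg 2: []
Peg 3: [1]

Derivation:
After move 1 (2->1):
Peg 0: [4]
Peg 1: [6, 5, 3, 2]
Peg 2: []
Peg 3: [1]

After move 2 (1->2):
Peg 0: [4]
Peg 1: [6, 5, 3]
Peg 2: [2]
Peg 3: [1]

After move 3 (3->0):
Peg 0: [4, 1]
Peg 1: [6, 5, 3]
Peg 2: [2]
Peg 3: []

After move 4 (2->3):
Peg 0: [4, 1]
Peg 1: [6, 5, 3]
Peg 2: []
Peg 3: [2]

After move 5 (0->2):
Peg 0: [4]
Peg 1: [6, 5, 3]
Peg 2: [1]
Peg 3: [2]

After move 6 (3->0):
Peg 0: [4, 2]
Peg 1: [6, 5, 3]
Peg 2: [1]
Peg 3: []

After move 7 (2->3):
Peg 0: [4, 2]
Peg 1: [6, 5, 3]
Peg 2: []
Peg 3: [1]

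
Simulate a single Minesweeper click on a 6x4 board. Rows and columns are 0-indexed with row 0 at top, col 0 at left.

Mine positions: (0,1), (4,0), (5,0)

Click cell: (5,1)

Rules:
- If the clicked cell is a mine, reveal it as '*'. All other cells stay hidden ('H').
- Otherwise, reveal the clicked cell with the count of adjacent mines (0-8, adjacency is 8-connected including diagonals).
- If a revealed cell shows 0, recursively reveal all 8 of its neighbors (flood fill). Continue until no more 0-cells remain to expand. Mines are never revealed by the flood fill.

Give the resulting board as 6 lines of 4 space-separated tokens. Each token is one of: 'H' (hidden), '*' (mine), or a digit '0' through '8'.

H H H H
H H H H
H H H H
H H H H
H H H H
H 2 H H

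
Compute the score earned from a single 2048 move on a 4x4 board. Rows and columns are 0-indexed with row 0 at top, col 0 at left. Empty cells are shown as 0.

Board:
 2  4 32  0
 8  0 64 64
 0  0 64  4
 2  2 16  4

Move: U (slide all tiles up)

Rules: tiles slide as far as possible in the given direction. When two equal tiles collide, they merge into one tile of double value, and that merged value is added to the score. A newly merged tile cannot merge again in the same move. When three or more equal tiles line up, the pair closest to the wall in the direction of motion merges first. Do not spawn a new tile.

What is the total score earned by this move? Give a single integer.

Answer: 136

Derivation:
Slide up:
col 0: [2, 8, 0, 2] -> [2, 8, 2, 0]  score +0 (running 0)
col 1: [4, 0, 0, 2] -> [4, 2, 0, 0]  score +0 (running 0)
col 2: [32, 64, 64, 16] -> [32, 128, 16, 0]  score +128 (running 128)
col 3: [0, 64, 4, 4] -> [64, 8, 0, 0]  score +8 (running 136)
Board after move:
  2   4  32  64
  8   2 128   8
  2   0  16   0
  0   0   0   0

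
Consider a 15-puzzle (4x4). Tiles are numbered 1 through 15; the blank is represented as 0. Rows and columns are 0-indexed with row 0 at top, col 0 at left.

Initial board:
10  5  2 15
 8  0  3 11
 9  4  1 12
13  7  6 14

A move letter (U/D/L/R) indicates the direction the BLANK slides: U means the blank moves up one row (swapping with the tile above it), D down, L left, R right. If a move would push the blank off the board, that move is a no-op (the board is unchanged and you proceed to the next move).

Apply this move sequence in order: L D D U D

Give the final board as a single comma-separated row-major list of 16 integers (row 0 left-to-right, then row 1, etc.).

Answer: 10, 5, 2, 15, 9, 8, 3, 11, 13, 4, 1, 12, 0, 7, 6, 14

Derivation:
After move 1 (L):
10  5  2 15
 0  8  3 11
 9  4  1 12
13  7  6 14

After move 2 (D):
10  5  2 15
 9  8  3 11
 0  4  1 12
13  7  6 14

After move 3 (D):
10  5  2 15
 9  8  3 11
13  4  1 12
 0  7  6 14

After move 4 (U):
10  5  2 15
 9  8  3 11
 0  4  1 12
13  7  6 14

After move 5 (D):
10  5  2 15
 9  8  3 11
13  4  1 12
 0  7  6 14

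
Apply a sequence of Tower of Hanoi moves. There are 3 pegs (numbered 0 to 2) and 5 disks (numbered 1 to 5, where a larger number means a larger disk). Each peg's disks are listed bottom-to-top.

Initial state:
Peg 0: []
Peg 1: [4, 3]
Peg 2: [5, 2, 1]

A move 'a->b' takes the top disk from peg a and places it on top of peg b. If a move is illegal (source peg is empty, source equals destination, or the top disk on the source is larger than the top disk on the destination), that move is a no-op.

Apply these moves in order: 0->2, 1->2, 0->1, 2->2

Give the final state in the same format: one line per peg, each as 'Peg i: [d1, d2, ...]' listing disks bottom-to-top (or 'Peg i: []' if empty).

After move 1 (0->2):
Peg 0: []
Peg 1: [4, 3]
Peg 2: [5, 2, 1]

After move 2 (1->2):
Peg 0: []
Peg 1: [4, 3]
Peg 2: [5, 2, 1]

After move 3 (0->1):
Peg 0: []
Peg 1: [4, 3]
Peg 2: [5, 2, 1]

After move 4 (2->2):
Peg 0: []
Peg 1: [4, 3]
Peg 2: [5, 2, 1]

Answer: Peg 0: []
Peg 1: [4, 3]
Peg 2: [5, 2, 1]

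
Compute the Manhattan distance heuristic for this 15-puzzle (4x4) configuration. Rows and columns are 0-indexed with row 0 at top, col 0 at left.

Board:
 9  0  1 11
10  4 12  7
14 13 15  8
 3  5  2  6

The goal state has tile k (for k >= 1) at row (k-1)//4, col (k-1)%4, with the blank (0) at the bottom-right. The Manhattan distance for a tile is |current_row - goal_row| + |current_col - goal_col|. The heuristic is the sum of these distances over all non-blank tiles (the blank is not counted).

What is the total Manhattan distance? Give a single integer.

Answer: 37

Derivation:
Tile 9: at (0,0), goal (2,0), distance |0-2|+|0-0| = 2
Tile 1: at (0,2), goal (0,0), distance |0-0|+|2-0| = 2
Tile 11: at (0,3), goal (2,2), distance |0-2|+|3-2| = 3
Tile 10: at (1,0), goal (2,1), distance |1-2|+|0-1| = 2
Tile 4: at (1,1), goal (0,3), distance |1-0|+|1-3| = 3
Tile 12: at (1,2), goal (2,3), distance |1-2|+|2-3| = 2
Tile 7: at (1,3), goal (1,2), distance |1-1|+|3-2| = 1
Tile 14: at (2,0), goal (3,1), distance |2-3|+|0-1| = 2
Tile 13: at (2,1), goal (3,0), distance |2-3|+|1-0| = 2
Tile 15: at (2,2), goal (3,2), distance |2-3|+|2-2| = 1
Tile 8: at (2,3), goal (1,3), distance |2-1|+|3-3| = 1
Tile 3: at (3,0), goal (0,2), distance |3-0|+|0-2| = 5
Tile 5: at (3,1), goal (1,0), distance |3-1|+|1-0| = 3
Tile 2: at (3,2), goal (0,1), distance |3-0|+|2-1| = 4
Tile 6: at (3,3), goal (1,1), distance |3-1|+|3-1| = 4
Sum: 2 + 2 + 3 + 2 + 3 + 2 + 1 + 2 + 2 + 1 + 1 + 5 + 3 + 4 + 4 = 37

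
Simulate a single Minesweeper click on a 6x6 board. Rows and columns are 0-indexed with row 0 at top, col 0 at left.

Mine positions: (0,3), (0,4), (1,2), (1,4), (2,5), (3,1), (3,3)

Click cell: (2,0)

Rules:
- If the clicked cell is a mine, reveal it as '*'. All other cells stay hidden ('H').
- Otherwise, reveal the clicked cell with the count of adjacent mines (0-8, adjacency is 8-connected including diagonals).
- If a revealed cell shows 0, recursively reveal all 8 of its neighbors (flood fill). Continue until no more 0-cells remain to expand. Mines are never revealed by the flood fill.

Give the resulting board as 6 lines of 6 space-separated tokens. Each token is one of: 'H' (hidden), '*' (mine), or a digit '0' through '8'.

H H H H H H
H H H H H H
1 H H H H H
H H H H H H
H H H H H H
H H H H H H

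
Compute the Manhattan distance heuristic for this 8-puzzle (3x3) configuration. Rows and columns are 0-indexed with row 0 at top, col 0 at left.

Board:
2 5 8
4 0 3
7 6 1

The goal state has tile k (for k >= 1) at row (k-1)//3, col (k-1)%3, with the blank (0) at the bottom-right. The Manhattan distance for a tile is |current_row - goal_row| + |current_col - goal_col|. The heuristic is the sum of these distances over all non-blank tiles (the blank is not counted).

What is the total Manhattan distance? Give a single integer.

Answer: 12

Derivation:
Tile 2: (0,0)->(0,1) = 1
Tile 5: (0,1)->(1,1) = 1
Tile 8: (0,2)->(2,1) = 3
Tile 4: (1,0)->(1,0) = 0
Tile 3: (1,2)->(0,2) = 1
Tile 7: (2,0)->(2,0) = 0
Tile 6: (2,1)->(1,2) = 2
Tile 1: (2,2)->(0,0) = 4
Sum: 1 + 1 + 3 + 0 + 1 + 0 + 2 + 4 = 12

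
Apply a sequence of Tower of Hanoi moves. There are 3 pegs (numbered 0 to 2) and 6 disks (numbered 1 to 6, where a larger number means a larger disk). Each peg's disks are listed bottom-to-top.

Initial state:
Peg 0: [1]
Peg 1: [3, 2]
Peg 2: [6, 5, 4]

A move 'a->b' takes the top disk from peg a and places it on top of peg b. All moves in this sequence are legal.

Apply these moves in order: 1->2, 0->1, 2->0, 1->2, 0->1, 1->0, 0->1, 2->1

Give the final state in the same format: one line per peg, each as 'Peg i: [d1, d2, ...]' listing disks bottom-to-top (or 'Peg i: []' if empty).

After move 1 (1->2):
Peg 0: [1]
Peg 1: [3]
Peg 2: [6, 5, 4, 2]

After move 2 (0->1):
Peg 0: []
Peg 1: [3, 1]
Peg 2: [6, 5, 4, 2]

After move 3 (2->0):
Peg 0: [2]
Peg 1: [3, 1]
Peg 2: [6, 5, 4]

After move 4 (1->2):
Peg 0: [2]
Peg 1: [3]
Peg 2: [6, 5, 4, 1]

After move 5 (0->1):
Peg 0: []
Peg 1: [3, 2]
Peg 2: [6, 5, 4, 1]

After move 6 (1->0):
Peg 0: [2]
Peg 1: [3]
Peg 2: [6, 5, 4, 1]

After move 7 (0->1):
Peg 0: []
Peg 1: [3, 2]
Peg 2: [6, 5, 4, 1]

After move 8 (2->1):
Peg 0: []
Peg 1: [3, 2, 1]
Peg 2: [6, 5, 4]

Answer: Peg 0: []
Peg 1: [3, 2, 1]
Peg 2: [6, 5, 4]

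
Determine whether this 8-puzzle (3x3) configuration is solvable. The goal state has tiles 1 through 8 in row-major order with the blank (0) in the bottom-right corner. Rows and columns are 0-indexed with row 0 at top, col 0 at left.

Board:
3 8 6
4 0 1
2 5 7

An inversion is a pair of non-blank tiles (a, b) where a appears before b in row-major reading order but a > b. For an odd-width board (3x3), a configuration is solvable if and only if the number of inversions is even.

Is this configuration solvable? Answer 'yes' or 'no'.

Inversions (pairs i<j in row-major order where tile[i] > tile[j] > 0): 14
14 is even, so the puzzle is solvable.

Answer: yes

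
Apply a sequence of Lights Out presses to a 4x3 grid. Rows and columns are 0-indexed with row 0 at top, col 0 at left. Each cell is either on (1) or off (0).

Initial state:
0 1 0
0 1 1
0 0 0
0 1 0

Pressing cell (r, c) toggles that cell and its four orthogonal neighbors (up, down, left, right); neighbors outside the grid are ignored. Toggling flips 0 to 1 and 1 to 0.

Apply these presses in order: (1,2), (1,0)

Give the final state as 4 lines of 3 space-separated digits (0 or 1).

After press 1 at (1,2):
0 1 1
0 0 0
0 0 1
0 1 0

After press 2 at (1,0):
1 1 1
1 1 0
1 0 1
0 1 0

Answer: 1 1 1
1 1 0
1 0 1
0 1 0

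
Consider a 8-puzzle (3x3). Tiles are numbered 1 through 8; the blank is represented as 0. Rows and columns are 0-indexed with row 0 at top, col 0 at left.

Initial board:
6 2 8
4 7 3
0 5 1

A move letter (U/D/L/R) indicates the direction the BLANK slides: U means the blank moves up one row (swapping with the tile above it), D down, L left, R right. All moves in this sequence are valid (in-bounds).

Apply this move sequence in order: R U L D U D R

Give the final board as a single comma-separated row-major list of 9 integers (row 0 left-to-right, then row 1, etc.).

After move 1 (R):
6 2 8
4 7 3
5 0 1

After move 2 (U):
6 2 8
4 0 3
5 7 1

After move 3 (L):
6 2 8
0 4 3
5 7 1

After move 4 (D):
6 2 8
5 4 3
0 7 1

After move 5 (U):
6 2 8
0 4 3
5 7 1

After move 6 (D):
6 2 8
5 4 3
0 7 1

After move 7 (R):
6 2 8
5 4 3
7 0 1

Answer: 6, 2, 8, 5, 4, 3, 7, 0, 1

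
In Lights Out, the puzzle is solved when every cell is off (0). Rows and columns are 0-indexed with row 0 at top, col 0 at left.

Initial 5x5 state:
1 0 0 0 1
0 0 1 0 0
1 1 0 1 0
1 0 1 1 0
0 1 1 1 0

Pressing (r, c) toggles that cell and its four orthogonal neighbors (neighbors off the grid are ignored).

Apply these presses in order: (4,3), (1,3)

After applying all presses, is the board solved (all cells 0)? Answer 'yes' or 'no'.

Answer: no

Derivation:
After press 1 at (4,3):
1 0 0 0 1
0 0 1 0 0
1 1 0 1 0
1 0 1 0 0
0 1 0 0 1

After press 2 at (1,3):
1 0 0 1 1
0 0 0 1 1
1 1 0 0 0
1 0 1 0 0
0 1 0 0 1

Lights still on: 11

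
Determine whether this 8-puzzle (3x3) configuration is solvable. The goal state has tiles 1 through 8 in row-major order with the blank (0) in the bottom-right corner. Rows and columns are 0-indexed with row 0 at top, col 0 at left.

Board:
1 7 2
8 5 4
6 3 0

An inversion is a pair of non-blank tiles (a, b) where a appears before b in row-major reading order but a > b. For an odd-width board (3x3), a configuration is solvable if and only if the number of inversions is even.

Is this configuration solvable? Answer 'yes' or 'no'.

Answer: no

Derivation:
Inversions (pairs i<j in row-major order where tile[i] > tile[j] > 0): 13
13 is odd, so the puzzle is not solvable.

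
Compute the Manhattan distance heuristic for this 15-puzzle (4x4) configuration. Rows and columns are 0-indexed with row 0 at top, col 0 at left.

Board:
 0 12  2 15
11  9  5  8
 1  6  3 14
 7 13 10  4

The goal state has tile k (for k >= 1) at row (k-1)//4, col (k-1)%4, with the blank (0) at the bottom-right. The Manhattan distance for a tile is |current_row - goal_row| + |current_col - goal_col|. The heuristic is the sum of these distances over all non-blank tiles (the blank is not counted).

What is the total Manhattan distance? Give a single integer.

Answer: 34

Derivation:
Tile 12: at (0,1), goal (2,3), distance |0-2|+|1-3| = 4
Tile 2: at (0,2), goal (0,1), distance |0-0|+|2-1| = 1
Tile 15: at (0,3), goal (3,2), distance |0-3|+|3-2| = 4
Tile 11: at (1,0), goal (2,2), distance |1-2|+|0-2| = 3
Tile 9: at (1,1), goal (2,0), distance |1-2|+|1-0| = 2
Tile 5: at (1,2), goal (1,0), distance |1-1|+|2-0| = 2
Tile 8: at (1,3), goal (1,3), distance |1-1|+|3-3| = 0
Tile 1: at (2,0), goal (0,0), distance |2-0|+|0-0| = 2
Tile 6: at (2,1), goal (1,1), distance |2-1|+|1-1| = 1
Tile 3: at (2,2), goal (0,2), distance |2-0|+|2-2| = 2
Tile 14: at (2,3), goal (3,1), distance |2-3|+|3-1| = 3
Tile 7: at (3,0), goal (1,2), distance |3-1|+|0-2| = 4
Tile 13: at (3,1), goal (3,0), distance |3-3|+|1-0| = 1
Tile 10: at (3,2), goal (2,1), distance |3-2|+|2-1| = 2
Tile 4: at (3,3), goal (0,3), distance |3-0|+|3-3| = 3
Sum: 4 + 1 + 4 + 3 + 2 + 2 + 0 + 2 + 1 + 2 + 3 + 4 + 1 + 2 + 3 = 34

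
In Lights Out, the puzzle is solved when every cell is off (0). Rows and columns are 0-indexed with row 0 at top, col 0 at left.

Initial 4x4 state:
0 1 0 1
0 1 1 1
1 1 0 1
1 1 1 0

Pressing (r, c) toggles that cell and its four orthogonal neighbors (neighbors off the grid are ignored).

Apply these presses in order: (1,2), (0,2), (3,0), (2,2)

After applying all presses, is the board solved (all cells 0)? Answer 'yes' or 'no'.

After press 1 at (1,2):
0 1 1 1
0 0 0 0
1 1 1 1
1 1 1 0

After press 2 at (0,2):
0 0 0 0
0 0 1 0
1 1 1 1
1 1 1 0

After press 3 at (3,0):
0 0 0 0
0 0 1 0
0 1 1 1
0 0 1 0

After press 4 at (2,2):
0 0 0 0
0 0 0 0
0 0 0 0
0 0 0 0

Lights still on: 0

Answer: yes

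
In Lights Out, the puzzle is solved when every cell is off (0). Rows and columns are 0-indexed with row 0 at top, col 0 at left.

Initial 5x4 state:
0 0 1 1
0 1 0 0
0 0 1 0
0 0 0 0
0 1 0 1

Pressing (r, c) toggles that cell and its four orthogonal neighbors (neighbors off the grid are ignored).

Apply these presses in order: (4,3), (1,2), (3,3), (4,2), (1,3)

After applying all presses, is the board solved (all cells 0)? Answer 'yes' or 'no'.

After press 1 at (4,3):
0 0 1 1
0 1 0 0
0 0 1 0
0 0 0 1
0 1 1 0

After press 2 at (1,2):
0 0 0 1
0 0 1 1
0 0 0 0
0 0 0 1
0 1 1 0

After press 3 at (3,3):
0 0 0 1
0 0 1 1
0 0 0 1
0 0 1 0
0 1 1 1

After press 4 at (4,2):
0 0 0 1
0 0 1 1
0 0 0 1
0 0 0 0
0 0 0 0

After press 5 at (1,3):
0 0 0 0
0 0 0 0
0 0 0 0
0 0 0 0
0 0 0 0

Lights still on: 0

Answer: yes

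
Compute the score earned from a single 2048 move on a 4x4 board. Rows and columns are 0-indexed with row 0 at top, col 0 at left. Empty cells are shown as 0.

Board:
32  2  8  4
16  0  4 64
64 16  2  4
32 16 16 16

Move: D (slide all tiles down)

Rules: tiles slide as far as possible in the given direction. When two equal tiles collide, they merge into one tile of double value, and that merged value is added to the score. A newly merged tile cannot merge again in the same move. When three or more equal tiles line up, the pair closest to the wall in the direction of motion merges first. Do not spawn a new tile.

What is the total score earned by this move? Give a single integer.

Answer: 32

Derivation:
Slide down:
col 0: [32, 16, 64, 32] -> [32, 16, 64, 32]  score +0 (running 0)
col 1: [2, 0, 16, 16] -> [0, 0, 2, 32]  score +32 (running 32)
col 2: [8, 4, 2, 16] -> [8, 4, 2, 16]  score +0 (running 32)
col 3: [4, 64, 4, 16] -> [4, 64, 4, 16]  score +0 (running 32)
Board after move:
32  0  8  4
16  0  4 64
64  2  2  4
32 32 16 16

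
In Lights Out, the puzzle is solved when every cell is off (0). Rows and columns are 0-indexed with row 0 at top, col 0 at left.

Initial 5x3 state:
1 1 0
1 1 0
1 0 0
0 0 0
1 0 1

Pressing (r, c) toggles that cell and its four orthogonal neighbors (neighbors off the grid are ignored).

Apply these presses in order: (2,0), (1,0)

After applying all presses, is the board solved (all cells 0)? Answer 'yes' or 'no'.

After press 1 at (2,0):
1 1 0
0 1 0
0 1 0
1 0 0
1 0 1

After press 2 at (1,0):
0 1 0
1 0 0
1 1 0
1 0 0
1 0 1

Lights still on: 7

Answer: no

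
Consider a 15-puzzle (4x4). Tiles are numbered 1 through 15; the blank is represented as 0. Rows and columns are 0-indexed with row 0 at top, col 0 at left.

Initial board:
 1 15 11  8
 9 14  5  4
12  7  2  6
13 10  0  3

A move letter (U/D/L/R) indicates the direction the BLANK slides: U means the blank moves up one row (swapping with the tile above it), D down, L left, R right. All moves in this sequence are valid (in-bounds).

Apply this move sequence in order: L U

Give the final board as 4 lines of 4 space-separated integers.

After move 1 (L):
 1 15 11  8
 9 14  5  4
12  7  2  6
13  0 10  3

After move 2 (U):
 1 15 11  8
 9 14  5  4
12  0  2  6
13  7 10  3

Answer:  1 15 11  8
 9 14  5  4
12  0  2  6
13  7 10  3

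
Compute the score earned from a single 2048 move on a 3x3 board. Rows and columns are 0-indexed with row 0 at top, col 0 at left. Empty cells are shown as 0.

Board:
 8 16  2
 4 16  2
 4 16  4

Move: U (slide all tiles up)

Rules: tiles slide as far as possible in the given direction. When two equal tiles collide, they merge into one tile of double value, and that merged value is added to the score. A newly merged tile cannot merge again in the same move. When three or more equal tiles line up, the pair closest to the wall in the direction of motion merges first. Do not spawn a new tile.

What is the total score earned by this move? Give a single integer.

Slide up:
col 0: [8, 4, 4] -> [8, 8, 0]  score +8 (running 8)
col 1: [16, 16, 16] -> [32, 16, 0]  score +32 (running 40)
col 2: [2, 2, 4] -> [4, 4, 0]  score +4 (running 44)
Board after move:
 8 32  4
 8 16  4
 0  0  0

Answer: 44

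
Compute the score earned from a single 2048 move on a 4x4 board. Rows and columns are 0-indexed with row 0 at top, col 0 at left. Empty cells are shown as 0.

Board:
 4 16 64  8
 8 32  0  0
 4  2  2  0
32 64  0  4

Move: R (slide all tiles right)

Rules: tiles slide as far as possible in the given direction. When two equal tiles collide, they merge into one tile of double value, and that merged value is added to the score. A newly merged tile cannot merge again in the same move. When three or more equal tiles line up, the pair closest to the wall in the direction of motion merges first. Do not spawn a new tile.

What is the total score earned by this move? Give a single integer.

Answer: 4

Derivation:
Slide right:
row 0: [4, 16, 64, 8] -> [4, 16, 64, 8]  score +0 (running 0)
row 1: [8, 32, 0, 0] -> [0, 0, 8, 32]  score +0 (running 0)
row 2: [4, 2, 2, 0] -> [0, 0, 4, 4]  score +4 (running 4)
row 3: [32, 64, 0, 4] -> [0, 32, 64, 4]  score +0 (running 4)
Board after move:
 4 16 64  8
 0  0  8 32
 0  0  4  4
 0 32 64  4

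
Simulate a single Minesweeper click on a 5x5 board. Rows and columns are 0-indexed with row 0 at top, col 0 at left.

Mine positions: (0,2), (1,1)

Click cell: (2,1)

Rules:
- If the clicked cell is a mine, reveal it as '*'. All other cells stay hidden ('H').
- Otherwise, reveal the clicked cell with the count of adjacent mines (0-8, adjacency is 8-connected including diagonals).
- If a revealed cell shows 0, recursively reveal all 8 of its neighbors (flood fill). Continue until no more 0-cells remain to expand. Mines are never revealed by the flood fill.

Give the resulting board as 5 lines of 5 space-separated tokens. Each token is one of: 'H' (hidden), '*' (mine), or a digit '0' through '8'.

H H H H H
H H H H H
H 1 H H H
H H H H H
H H H H H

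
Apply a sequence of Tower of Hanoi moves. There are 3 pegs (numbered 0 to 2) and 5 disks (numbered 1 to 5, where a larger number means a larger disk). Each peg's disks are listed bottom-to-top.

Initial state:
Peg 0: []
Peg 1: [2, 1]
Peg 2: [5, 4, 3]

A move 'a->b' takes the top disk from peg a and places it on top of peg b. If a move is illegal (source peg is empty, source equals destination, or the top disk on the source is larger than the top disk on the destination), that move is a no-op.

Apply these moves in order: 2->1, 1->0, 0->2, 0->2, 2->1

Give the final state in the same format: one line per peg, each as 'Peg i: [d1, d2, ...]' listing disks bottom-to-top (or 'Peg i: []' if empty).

Answer: Peg 0: []
Peg 1: [2, 1]
Peg 2: [5, 4, 3]

Derivation:
After move 1 (2->1):
Peg 0: []
Peg 1: [2, 1]
Peg 2: [5, 4, 3]

After move 2 (1->0):
Peg 0: [1]
Peg 1: [2]
Peg 2: [5, 4, 3]

After move 3 (0->2):
Peg 0: []
Peg 1: [2]
Peg 2: [5, 4, 3, 1]

After move 4 (0->2):
Peg 0: []
Peg 1: [2]
Peg 2: [5, 4, 3, 1]

After move 5 (2->1):
Peg 0: []
Peg 1: [2, 1]
Peg 2: [5, 4, 3]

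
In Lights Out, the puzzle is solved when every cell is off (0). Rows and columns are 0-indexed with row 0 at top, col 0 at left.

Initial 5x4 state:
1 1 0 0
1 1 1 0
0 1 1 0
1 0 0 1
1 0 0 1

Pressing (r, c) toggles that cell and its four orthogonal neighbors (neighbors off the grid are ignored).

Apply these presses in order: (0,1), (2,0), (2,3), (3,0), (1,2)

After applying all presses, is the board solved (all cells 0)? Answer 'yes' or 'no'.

After press 1 at (0,1):
0 0 1 0
1 0 1 0
0 1 1 0
1 0 0 1
1 0 0 1

After press 2 at (2,0):
0 0 1 0
0 0 1 0
1 0 1 0
0 0 0 1
1 0 0 1

After press 3 at (2,3):
0 0 1 0
0 0 1 1
1 0 0 1
0 0 0 0
1 0 0 1

After press 4 at (3,0):
0 0 1 0
0 0 1 1
0 0 0 1
1 1 0 0
0 0 0 1

After press 5 at (1,2):
0 0 0 0
0 1 0 0
0 0 1 1
1 1 0 0
0 0 0 1

Lights still on: 6

Answer: no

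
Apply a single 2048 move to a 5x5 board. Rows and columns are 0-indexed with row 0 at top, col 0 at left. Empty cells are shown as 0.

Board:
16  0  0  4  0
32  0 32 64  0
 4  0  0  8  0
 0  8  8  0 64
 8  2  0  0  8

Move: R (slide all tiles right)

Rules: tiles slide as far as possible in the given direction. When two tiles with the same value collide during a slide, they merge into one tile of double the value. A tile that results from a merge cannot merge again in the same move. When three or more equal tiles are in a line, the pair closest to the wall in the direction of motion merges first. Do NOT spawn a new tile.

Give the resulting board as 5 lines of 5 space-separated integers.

Answer:  0  0  0 16  4
 0  0  0 64 64
 0  0  0  4  8
 0  0  0 16 64
 0  0  8  2  8

Derivation:
Slide right:
row 0: [16, 0, 0, 4, 0] -> [0, 0, 0, 16, 4]
row 1: [32, 0, 32, 64, 0] -> [0, 0, 0, 64, 64]
row 2: [4, 0, 0, 8, 0] -> [0, 0, 0, 4, 8]
row 3: [0, 8, 8, 0, 64] -> [0, 0, 0, 16, 64]
row 4: [8, 2, 0, 0, 8] -> [0, 0, 8, 2, 8]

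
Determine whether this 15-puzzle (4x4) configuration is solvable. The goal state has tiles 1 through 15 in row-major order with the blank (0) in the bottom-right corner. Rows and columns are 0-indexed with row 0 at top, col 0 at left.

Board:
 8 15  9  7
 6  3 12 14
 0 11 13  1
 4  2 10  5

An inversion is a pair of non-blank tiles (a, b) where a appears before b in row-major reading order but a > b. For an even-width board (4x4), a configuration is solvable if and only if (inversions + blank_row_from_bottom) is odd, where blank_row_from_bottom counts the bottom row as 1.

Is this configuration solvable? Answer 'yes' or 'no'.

Inversions: 65
Blank is in row 2 (0-indexed from top), which is row 2 counting from the bottom (bottom = 1).
65 + 2 = 67, which is odd, so the puzzle is solvable.

Answer: yes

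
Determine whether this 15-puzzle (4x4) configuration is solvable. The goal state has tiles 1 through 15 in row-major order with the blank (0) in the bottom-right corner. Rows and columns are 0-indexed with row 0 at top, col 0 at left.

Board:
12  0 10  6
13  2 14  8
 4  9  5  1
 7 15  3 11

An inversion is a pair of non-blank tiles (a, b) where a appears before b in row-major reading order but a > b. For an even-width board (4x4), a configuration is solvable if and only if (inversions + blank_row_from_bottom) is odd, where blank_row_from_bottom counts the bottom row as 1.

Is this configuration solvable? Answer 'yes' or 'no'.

Answer: yes

Derivation:
Inversions: 59
Blank is in row 0 (0-indexed from top), which is row 4 counting from the bottom (bottom = 1).
59 + 4 = 63, which is odd, so the puzzle is solvable.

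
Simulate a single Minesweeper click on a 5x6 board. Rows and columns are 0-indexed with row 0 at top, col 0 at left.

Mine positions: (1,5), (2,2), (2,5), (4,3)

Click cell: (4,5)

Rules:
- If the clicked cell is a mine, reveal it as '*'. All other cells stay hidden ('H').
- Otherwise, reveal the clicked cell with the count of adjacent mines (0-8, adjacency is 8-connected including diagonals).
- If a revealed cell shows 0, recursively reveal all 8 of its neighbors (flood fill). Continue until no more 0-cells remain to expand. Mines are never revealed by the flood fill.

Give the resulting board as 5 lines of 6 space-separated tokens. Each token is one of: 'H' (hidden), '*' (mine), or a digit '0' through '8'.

H H H H H H
H H H H H H
H H H H H H
H H H H 2 1
H H H H 1 0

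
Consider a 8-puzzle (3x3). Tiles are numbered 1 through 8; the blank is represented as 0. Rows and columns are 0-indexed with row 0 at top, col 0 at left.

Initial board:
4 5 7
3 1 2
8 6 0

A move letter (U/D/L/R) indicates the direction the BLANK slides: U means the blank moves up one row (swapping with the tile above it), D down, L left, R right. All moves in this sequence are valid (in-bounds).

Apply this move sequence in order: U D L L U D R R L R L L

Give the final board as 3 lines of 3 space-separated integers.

Answer: 4 5 7
3 1 2
0 8 6

Derivation:
After move 1 (U):
4 5 7
3 1 0
8 6 2

After move 2 (D):
4 5 7
3 1 2
8 6 0

After move 3 (L):
4 5 7
3 1 2
8 0 6

After move 4 (L):
4 5 7
3 1 2
0 8 6

After move 5 (U):
4 5 7
0 1 2
3 8 6

After move 6 (D):
4 5 7
3 1 2
0 8 6

After move 7 (R):
4 5 7
3 1 2
8 0 6

After move 8 (R):
4 5 7
3 1 2
8 6 0

After move 9 (L):
4 5 7
3 1 2
8 0 6

After move 10 (R):
4 5 7
3 1 2
8 6 0

After move 11 (L):
4 5 7
3 1 2
8 0 6

After move 12 (L):
4 5 7
3 1 2
0 8 6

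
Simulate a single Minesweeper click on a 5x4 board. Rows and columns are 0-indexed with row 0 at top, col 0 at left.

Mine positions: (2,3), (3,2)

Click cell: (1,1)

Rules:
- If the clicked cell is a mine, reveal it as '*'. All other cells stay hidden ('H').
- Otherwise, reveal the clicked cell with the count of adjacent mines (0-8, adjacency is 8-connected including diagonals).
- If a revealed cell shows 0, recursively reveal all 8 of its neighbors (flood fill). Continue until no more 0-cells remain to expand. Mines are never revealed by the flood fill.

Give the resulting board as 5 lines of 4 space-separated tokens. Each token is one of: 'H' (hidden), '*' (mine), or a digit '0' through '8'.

0 0 0 0
0 0 1 1
0 1 2 H
0 1 H H
0 1 H H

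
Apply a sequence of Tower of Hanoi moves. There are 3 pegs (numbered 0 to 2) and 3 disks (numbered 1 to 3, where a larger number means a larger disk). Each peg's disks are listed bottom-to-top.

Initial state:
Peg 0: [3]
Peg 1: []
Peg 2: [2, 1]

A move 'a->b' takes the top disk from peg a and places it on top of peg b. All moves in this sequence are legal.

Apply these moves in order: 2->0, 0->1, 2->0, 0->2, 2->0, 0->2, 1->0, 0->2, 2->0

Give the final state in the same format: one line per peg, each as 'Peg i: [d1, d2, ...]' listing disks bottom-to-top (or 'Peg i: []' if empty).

Answer: Peg 0: [3, 1]
Peg 1: []
Peg 2: [2]

Derivation:
After move 1 (2->0):
Peg 0: [3, 1]
Peg 1: []
Peg 2: [2]

After move 2 (0->1):
Peg 0: [3]
Peg 1: [1]
Peg 2: [2]

After move 3 (2->0):
Peg 0: [3, 2]
Peg 1: [1]
Peg 2: []

After move 4 (0->2):
Peg 0: [3]
Peg 1: [1]
Peg 2: [2]

After move 5 (2->0):
Peg 0: [3, 2]
Peg 1: [1]
Peg 2: []

After move 6 (0->2):
Peg 0: [3]
Peg 1: [1]
Peg 2: [2]

After move 7 (1->0):
Peg 0: [3, 1]
Peg 1: []
Peg 2: [2]

After move 8 (0->2):
Peg 0: [3]
Peg 1: []
Peg 2: [2, 1]

After move 9 (2->0):
Peg 0: [3, 1]
Peg 1: []
Peg 2: [2]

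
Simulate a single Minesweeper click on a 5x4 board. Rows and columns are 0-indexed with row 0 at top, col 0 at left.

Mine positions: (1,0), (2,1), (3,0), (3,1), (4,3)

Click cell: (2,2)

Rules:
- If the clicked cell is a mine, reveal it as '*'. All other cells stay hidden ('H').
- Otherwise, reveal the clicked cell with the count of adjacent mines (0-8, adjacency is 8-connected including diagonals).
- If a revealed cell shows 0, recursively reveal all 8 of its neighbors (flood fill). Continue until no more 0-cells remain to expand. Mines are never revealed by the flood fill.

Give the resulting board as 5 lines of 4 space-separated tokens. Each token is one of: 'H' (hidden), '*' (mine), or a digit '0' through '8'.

H H H H
H H H H
H H 2 H
H H H H
H H H H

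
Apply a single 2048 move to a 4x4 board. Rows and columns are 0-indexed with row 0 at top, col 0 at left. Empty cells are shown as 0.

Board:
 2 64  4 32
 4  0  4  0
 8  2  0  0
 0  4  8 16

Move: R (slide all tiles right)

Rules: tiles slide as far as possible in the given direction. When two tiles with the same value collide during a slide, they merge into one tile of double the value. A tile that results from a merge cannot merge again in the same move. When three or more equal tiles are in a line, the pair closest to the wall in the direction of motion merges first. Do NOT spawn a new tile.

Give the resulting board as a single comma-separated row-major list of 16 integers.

Answer: 2, 64, 4, 32, 0, 0, 0, 8, 0, 0, 8, 2, 0, 4, 8, 16

Derivation:
Slide right:
row 0: [2, 64, 4, 32] -> [2, 64, 4, 32]
row 1: [4, 0, 4, 0] -> [0, 0, 0, 8]
row 2: [8, 2, 0, 0] -> [0, 0, 8, 2]
row 3: [0, 4, 8, 16] -> [0, 4, 8, 16]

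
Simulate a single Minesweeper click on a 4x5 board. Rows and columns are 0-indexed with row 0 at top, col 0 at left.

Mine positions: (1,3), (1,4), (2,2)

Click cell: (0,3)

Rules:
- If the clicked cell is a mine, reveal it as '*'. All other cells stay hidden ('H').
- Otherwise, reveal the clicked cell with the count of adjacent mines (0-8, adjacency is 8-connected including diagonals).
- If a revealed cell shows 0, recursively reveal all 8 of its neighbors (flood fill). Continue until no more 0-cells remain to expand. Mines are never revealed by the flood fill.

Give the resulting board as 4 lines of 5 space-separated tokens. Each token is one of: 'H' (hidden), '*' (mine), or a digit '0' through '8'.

H H H 2 H
H H H H H
H H H H H
H H H H H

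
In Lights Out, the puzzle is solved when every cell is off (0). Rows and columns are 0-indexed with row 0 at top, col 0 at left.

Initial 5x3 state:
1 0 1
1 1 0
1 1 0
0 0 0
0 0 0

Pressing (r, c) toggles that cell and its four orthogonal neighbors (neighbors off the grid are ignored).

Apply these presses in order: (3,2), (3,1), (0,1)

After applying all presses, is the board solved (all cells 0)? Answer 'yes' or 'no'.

After press 1 at (3,2):
1 0 1
1 1 0
1 1 1
0 1 1
0 0 1

After press 2 at (3,1):
1 0 1
1 1 0
1 0 1
1 0 0
0 1 1

After press 3 at (0,1):
0 1 0
1 0 0
1 0 1
1 0 0
0 1 1

Lights still on: 7

Answer: no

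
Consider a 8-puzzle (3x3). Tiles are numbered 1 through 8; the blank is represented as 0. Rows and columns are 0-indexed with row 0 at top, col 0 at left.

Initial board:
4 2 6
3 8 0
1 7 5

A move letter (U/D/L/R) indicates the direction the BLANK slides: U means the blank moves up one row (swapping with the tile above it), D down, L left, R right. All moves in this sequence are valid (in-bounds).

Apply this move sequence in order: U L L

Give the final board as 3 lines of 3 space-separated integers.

After move 1 (U):
4 2 0
3 8 6
1 7 5

After move 2 (L):
4 0 2
3 8 6
1 7 5

After move 3 (L):
0 4 2
3 8 6
1 7 5

Answer: 0 4 2
3 8 6
1 7 5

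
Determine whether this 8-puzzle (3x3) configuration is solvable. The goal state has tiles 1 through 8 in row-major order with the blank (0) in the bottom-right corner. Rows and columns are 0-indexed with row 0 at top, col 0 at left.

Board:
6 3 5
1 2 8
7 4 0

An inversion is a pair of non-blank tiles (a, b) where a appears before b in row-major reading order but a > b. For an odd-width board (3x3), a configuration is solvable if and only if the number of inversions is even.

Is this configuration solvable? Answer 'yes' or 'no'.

Inversions (pairs i<j in row-major order where tile[i] > tile[j] > 0): 13
13 is odd, so the puzzle is not solvable.

Answer: no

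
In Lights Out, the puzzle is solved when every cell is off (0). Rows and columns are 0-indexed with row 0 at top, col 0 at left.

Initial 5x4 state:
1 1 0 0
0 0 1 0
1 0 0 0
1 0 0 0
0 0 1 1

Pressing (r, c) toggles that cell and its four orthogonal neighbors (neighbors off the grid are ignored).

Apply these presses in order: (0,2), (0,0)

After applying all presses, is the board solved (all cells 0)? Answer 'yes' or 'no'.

After press 1 at (0,2):
1 0 1 1
0 0 0 0
1 0 0 0
1 0 0 0
0 0 1 1

After press 2 at (0,0):
0 1 1 1
1 0 0 0
1 0 0 0
1 0 0 0
0 0 1 1

Lights still on: 8

Answer: no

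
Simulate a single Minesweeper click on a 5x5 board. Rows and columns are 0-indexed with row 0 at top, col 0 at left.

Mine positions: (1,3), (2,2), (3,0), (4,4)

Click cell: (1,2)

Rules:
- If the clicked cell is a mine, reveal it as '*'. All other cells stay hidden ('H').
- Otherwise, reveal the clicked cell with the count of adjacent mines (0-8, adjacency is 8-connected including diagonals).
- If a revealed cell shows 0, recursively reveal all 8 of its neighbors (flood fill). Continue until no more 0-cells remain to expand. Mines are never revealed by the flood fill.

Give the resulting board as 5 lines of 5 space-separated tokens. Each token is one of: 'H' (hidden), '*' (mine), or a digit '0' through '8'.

H H H H H
H H 2 H H
H H H H H
H H H H H
H H H H H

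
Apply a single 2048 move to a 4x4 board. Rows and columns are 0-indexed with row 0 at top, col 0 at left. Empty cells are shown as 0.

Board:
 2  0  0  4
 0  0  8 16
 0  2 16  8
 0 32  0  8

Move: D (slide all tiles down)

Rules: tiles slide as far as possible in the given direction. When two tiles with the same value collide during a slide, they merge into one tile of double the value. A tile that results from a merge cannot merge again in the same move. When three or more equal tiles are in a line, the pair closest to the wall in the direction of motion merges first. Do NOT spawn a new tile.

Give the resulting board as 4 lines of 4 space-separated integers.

Answer:  0  0  0  0
 0  0  0  4
 0  2  8 16
 2 32 16 16

Derivation:
Slide down:
col 0: [2, 0, 0, 0] -> [0, 0, 0, 2]
col 1: [0, 0, 2, 32] -> [0, 0, 2, 32]
col 2: [0, 8, 16, 0] -> [0, 0, 8, 16]
col 3: [4, 16, 8, 8] -> [0, 4, 16, 16]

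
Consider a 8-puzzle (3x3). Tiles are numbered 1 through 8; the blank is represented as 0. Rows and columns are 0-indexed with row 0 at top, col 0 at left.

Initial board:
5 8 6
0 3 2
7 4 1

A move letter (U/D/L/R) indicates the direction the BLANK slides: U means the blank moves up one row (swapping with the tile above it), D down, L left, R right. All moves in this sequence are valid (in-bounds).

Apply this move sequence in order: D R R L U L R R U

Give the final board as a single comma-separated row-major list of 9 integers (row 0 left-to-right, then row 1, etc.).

After move 1 (D):
5 8 6
7 3 2
0 4 1

After move 2 (R):
5 8 6
7 3 2
4 0 1

After move 3 (R):
5 8 6
7 3 2
4 1 0

After move 4 (L):
5 8 6
7 3 2
4 0 1

After move 5 (U):
5 8 6
7 0 2
4 3 1

After move 6 (L):
5 8 6
0 7 2
4 3 1

After move 7 (R):
5 8 6
7 0 2
4 3 1

After move 8 (R):
5 8 6
7 2 0
4 3 1

After move 9 (U):
5 8 0
7 2 6
4 3 1

Answer: 5, 8, 0, 7, 2, 6, 4, 3, 1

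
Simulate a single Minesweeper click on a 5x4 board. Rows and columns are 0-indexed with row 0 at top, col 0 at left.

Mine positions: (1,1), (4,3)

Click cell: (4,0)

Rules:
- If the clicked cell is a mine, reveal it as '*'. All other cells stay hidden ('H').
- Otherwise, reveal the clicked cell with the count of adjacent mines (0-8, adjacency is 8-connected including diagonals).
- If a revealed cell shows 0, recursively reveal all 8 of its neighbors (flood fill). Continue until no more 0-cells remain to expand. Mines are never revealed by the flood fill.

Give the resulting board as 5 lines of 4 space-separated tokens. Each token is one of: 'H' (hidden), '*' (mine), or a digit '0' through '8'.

H H H H
H H H H
1 1 1 H
0 0 1 H
0 0 1 H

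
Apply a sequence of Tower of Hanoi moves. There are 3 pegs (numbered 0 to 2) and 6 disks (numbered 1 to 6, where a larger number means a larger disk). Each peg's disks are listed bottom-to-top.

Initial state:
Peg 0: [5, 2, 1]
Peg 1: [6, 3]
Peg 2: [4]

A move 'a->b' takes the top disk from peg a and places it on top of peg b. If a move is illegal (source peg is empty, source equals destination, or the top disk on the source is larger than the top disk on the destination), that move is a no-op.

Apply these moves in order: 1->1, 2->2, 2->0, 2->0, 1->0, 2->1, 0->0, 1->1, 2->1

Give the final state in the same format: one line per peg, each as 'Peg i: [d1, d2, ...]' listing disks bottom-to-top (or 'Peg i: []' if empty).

After move 1 (1->1):
Peg 0: [5, 2, 1]
Peg 1: [6, 3]
Peg 2: [4]

After move 2 (2->2):
Peg 0: [5, 2, 1]
Peg 1: [6, 3]
Peg 2: [4]

After move 3 (2->0):
Peg 0: [5, 2, 1]
Peg 1: [6, 3]
Peg 2: [4]

After move 4 (2->0):
Peg 0: [5, 2, 1]
Peg 1: [6, 3]
Peg 2: [4]

After move 5 (1->0):
Peg 0: [5, 2, 1]
Peg 1: [6, 3]
Peg 2: [4]

After move 6 (2->1):
Peg 0: [5, 2, 1]
Peg 1: [6, 3]
Peg 2: [4]

After move 7 (0->0):
Peg 0: [5, 2, 1]
Peg 1: [6, 3]
Peg 2: [4]

After move 8 (1->1):
Peg 0: [5, 2, 1]
Peg 1: [6, 3]
Peg 2: [4]

After move 9 (2->1):
Peg 0: [5, 2, 1]
Peg 1: [6, 3]
Peg 2: [4]

Answer: Peg 0: [5, 2, 1]
Peg 1: [6, 3]
Peg 2: [4]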